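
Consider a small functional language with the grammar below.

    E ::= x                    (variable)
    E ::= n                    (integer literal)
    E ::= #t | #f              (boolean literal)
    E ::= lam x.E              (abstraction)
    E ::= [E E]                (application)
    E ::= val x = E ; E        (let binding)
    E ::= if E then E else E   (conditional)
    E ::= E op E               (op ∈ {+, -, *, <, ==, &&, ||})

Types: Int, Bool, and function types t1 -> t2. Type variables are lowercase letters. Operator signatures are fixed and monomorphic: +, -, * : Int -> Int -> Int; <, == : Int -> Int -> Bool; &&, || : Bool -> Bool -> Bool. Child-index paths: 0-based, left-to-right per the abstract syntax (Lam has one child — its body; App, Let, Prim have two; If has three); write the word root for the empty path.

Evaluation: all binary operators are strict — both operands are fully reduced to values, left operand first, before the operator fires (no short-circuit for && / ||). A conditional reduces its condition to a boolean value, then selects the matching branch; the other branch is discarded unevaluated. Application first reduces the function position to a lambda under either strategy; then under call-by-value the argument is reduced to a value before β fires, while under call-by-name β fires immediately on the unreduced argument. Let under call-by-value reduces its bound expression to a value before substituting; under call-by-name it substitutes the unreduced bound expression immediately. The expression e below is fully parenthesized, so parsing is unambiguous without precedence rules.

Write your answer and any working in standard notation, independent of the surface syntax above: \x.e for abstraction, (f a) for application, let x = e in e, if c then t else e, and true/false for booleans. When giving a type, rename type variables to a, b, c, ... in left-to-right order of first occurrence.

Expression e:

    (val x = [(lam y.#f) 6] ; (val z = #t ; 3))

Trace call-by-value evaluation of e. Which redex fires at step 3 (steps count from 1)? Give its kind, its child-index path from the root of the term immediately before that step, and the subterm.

Working:
step 0: (let x = ((\y.false) 6) in (let z = true in 3))
step 1: [beta@0] (let x = false in (let z = true in 3))
step 2: [let@root] (let z = true in 3)
step 3: [let@root] 3

Answer: let at root : (let z = true in 3)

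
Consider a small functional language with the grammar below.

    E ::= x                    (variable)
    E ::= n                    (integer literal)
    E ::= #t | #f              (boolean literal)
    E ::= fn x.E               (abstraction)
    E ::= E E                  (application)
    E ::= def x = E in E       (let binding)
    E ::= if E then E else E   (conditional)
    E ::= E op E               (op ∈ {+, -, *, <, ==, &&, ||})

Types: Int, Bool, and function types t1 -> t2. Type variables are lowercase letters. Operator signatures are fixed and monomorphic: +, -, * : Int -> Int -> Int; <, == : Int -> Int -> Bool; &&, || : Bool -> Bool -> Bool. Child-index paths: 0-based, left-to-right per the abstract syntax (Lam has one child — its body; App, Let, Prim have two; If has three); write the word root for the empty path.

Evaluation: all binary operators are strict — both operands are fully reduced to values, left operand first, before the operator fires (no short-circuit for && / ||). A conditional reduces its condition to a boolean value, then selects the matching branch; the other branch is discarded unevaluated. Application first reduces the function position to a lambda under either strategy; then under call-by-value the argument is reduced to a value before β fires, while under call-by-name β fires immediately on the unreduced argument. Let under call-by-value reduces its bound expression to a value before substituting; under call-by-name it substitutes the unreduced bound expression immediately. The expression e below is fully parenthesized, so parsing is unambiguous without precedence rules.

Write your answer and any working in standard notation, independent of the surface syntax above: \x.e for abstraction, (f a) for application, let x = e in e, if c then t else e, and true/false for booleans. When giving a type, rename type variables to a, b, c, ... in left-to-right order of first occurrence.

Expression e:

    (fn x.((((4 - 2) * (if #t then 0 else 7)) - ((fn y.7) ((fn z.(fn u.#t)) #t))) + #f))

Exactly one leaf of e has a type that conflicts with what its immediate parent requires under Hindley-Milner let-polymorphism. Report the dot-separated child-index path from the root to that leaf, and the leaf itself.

Answer: 0.1 : false

Working:
  unify Int ~ Int
  unify Int ~ Int
  unify Int ~ Int
  unify Bool ~ Bool
  unify Int ~ Int
  unify Int ~ Int
  unify Int ~ Int
\y._ : b -> Int
\u._ : d -> Bool
\z._ : c -> d -> Bool
  unify c -> d -> Bool ~ Bool -> e
  unify c ~ Bool
  unify d -> Bool ~ e
_ _ : d -> Bool
  unify b -> Int ~ (d -> Bool) -> f
  unify b ~ d -> Bool
  unify Int ~ f
_ _ : Int
  unify Int ~ Int
  unify Int ~ Int
  unify Bool ~ Int
  FAIL: mismatch Bool ~ Int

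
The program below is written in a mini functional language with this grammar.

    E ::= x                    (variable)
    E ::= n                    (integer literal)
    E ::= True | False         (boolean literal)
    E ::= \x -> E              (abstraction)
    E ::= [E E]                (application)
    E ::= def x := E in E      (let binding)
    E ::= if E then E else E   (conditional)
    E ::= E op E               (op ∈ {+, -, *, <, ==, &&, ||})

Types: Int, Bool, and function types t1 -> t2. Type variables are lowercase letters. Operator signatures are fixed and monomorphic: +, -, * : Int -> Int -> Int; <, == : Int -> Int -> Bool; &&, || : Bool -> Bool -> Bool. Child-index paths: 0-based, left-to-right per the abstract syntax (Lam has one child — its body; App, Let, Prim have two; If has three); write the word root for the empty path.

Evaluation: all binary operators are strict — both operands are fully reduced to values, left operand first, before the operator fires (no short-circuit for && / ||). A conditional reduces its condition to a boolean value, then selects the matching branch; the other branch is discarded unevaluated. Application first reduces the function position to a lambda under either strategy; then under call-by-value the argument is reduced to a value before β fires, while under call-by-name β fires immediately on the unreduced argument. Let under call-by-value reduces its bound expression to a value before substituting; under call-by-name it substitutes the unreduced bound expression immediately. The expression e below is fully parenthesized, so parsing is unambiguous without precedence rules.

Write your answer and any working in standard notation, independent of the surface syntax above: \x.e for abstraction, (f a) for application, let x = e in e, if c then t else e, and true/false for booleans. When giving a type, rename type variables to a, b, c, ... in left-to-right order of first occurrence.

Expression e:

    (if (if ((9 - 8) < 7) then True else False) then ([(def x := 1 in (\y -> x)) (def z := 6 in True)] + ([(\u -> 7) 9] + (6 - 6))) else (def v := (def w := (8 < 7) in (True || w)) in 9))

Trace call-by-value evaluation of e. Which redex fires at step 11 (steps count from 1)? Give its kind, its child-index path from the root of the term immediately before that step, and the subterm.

Answer: delta at root : (1 + 7)

Derivation:
step 0: (if (if ((9 - 8) < 7) then true else false) then (((let x = 1 in (\y.x)) (let z = 6 in true)) + (((\u.7) 9) + (6 - 6))) else (let v = (let w = (8 < 7) in (true || w)) in 9))
step 1: [delta@0.0.0] (if (if (1 < 7) then true else false) then (((let x = 1 in (\y.x)) (let z = 6 in true)) + (((\u.7) 9) + (6 - 6))) else (let v = (let w = (8 < 7) in (true || w)) in 9))
step 2: [delta@0.0] (if (if true then true else false) then (((let x = 1 in (\y.x)) (let z = 6 in true)) + (((\u.7) 9) + (6 - 6))) else (let v = (let w = (8 < 7) in (true || w)) in 9))
step 3: [if@0] (if true then (((let x = 1 in (\y.x)) (let z = 6 in true)) + (((\u.7) 9) + (6 - 6))) else (let v = (let w = (8 < 7) in (true || w)) in 9))
step 4: [if@root] (((let x = 1 in (\y.x)) (let z = 6 in true)) + (((\u.7) 9) + (6 - 6)))
step 5: [let@0.0] (((\y.1) (let z = 6 in true)) + (((\u.7) 9) + (6 - 6)))
step 6: [let@0.1] (((\y.1) true) + (((\u.7) 9) + (6 - 6)))
step 7: [beta@0] (1 + (((\u.7) 9) + (6 - 6)))
step 8: [beta@1.0] (1 + (7 + (6 - 6)))
step 9: [delta@1.1] (1 + (7 + 0))
step 10: [delta@1] (1 + 7)
step 11: [delta@root] 8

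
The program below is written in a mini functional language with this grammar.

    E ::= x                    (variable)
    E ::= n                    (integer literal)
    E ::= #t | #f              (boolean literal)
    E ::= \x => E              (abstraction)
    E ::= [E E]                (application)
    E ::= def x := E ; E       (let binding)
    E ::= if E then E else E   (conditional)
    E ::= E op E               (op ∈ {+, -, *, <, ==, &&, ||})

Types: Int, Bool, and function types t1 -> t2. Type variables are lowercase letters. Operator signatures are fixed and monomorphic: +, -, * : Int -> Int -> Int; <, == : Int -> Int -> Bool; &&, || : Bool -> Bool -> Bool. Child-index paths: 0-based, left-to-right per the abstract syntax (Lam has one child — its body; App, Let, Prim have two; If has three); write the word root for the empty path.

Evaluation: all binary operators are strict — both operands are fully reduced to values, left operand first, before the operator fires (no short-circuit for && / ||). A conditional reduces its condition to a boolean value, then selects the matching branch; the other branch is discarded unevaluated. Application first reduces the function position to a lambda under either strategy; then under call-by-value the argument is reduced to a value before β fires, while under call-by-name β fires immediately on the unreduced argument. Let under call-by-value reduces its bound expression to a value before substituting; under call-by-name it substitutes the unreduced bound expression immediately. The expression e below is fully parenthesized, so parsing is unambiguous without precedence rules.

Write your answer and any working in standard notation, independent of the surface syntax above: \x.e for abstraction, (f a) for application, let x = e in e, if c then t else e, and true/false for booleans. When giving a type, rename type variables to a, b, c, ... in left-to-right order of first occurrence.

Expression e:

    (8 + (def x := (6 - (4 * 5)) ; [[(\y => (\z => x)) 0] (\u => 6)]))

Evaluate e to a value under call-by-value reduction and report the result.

Trace:
step 0: (8 + (let x = (6 - (4 * 5)) in (((\y.(\z.x)) 0) (\u.6))))
step 1: [delta@1.0.1] (8 + (let x = (6 - 20) in (((\y.(\z.x)) 0) (\u.6))))
step 2: [delta@1.0] (8 + (let x = -14 in (((\y.(\z.x)) 0) (\u.6))))
step 3: [let@1] (8 + (((\y.(\z.-14)) 0) (\u.6)))
step 4: [beta@1.0] (8 + ((\z.-14) (\u.6)))
step 5: [beta@1] (8 + -14)
step 6: [delta@root] -6

Answer: -6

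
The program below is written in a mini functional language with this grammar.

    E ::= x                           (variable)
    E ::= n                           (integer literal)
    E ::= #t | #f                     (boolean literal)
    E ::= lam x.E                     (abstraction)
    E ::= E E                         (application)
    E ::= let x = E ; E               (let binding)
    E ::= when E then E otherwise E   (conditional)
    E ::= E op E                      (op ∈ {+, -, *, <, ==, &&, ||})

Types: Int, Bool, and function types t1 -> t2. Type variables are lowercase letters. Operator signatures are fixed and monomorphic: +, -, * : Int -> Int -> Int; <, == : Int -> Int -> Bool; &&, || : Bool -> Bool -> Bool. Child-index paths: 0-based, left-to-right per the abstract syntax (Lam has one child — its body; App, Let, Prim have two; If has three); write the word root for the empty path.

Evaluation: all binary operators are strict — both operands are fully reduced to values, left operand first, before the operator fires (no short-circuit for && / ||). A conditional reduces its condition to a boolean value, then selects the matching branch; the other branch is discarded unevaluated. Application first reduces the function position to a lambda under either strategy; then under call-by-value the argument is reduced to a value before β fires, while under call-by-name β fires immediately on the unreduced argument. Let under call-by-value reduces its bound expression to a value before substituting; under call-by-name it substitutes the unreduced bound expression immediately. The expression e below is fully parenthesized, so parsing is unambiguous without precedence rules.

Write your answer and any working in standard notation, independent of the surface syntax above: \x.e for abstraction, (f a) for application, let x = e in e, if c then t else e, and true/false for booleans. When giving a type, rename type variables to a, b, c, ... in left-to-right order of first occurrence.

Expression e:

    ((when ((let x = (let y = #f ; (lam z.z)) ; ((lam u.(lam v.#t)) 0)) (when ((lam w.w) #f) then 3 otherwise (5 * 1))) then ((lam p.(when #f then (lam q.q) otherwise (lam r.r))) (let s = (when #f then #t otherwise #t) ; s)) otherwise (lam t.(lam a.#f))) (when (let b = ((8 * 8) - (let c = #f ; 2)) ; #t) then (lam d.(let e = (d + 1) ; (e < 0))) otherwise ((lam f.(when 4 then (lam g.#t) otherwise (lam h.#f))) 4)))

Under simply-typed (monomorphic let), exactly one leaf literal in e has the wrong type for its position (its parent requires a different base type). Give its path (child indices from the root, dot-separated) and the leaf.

Answer: 1.2.0.0.0 : 4

Derivation:
let y : Bool
z : a
\z._ : a -> a
let x : a -> a
\v._ : c -> Bool
\u._ : b -> c -> Bool
  unify b -> c -> Bool ~ Int -> d
  unify b ~ Int
  unify c -> Bool ~ d
_ _ : c -> Bool
w : e
\w._ : e -> e
  unify e -> e ~ Bool -> f
  unify e ~ Bool
  unify Bool ~ f
_ _ : Bool
  unify Bool ~ Bool
  unify Int ~ Int
  unify Int ~ Int
  unify Int ~ Int
  unify c -> Bool ~ Int -> g
  unify c ~ Int
  unify Bool ~ g
_ _ : Bool
  unify Bool ~ Bool
  unify Bool ~ Bool
q : i
\q._ : i -> i
r : j
\r._ : j -> j
  unify i -> i ~ j -> j
  unify i ~ j
  unify j ~ j
\p._ : h -> j -> j
  unify Bool ~ Bool
  unify Bool ~ Bool
let s : Bool
s : Bool
  unify h -> j -> j ~ Bool -> k
  unify h ~ Bool
  unify j -> j ~ k
_ _ : j -> j
\a._ : m -> Bool
\t._ : l -> m -> Bool
  unify j -> j ~ l -> m -> Bool
  unify j ~ l
  unify l ~ m -> Bool
  unify Int ~ Int
  unify Int ~ Int
  unify Int ~ Int
let c : Bool
  unify Int ~ Int
let b : Int
  unify Bool ~ Bool
d : n
  unify n ~ Int
  unify Int ~ Int
let e : Int
e : Int
  unify Int ~ Int
  unify Int ~ Int
\d._ : Int -> Bool
  unify Int ~ Bool
  FAIL: mismatch Int ~ Bool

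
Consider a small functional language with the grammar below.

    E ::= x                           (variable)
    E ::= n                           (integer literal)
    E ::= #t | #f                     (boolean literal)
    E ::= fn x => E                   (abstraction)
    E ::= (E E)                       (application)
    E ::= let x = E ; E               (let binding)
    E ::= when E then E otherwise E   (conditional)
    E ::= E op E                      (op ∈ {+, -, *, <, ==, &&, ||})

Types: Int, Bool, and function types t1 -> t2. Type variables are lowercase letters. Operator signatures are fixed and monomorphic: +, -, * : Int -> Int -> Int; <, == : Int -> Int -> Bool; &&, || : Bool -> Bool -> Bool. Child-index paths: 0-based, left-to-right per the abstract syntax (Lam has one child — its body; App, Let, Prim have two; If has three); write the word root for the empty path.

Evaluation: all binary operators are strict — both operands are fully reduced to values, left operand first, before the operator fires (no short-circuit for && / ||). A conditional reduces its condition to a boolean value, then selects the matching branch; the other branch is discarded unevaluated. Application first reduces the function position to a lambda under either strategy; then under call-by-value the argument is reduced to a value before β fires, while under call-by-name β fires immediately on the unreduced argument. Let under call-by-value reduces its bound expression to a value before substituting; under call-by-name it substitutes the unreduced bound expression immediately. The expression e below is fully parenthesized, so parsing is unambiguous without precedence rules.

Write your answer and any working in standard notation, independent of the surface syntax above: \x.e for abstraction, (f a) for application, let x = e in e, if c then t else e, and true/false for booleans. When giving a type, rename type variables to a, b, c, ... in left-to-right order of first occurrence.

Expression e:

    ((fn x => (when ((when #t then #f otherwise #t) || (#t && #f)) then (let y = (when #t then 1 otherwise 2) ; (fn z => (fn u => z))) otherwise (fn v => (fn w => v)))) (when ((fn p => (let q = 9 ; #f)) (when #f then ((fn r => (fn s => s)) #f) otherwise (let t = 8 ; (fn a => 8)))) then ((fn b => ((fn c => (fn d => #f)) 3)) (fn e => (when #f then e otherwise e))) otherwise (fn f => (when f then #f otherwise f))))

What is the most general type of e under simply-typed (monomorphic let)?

Answer: a -> b -> a

Working:
  unify Bool ~ Bool
  unify Bool ~ Bool
  unify Bool ~ Bool
  unify Bool ~ Bool
  unify Bool ~ Bool
  unify Bool ~ Bool
  unify Bool ~ Bool
  unify Bool ~ Bool
  unify Int ~ Int
let y : Int
z : b
\u._ : c -> b
\z._ : b -> c -> b
v : d
\w._ : e -> d
\v._ : d -> e -> d
  unify b -> c -> b ~ d -> e -> d
  unify b ~ d
  unify c -> d ~ e -> d
  unify c ~ e
  unify d ~ d
\x._ : a -> d -> e -> d
let q : Int
\p._ : f -> Bool
  unify Bool ~ Bool
s : h
\s._ : h -> h
\r._ : g -> h -> h
  unify g -> h -> h ~ Bool -> i
  unify g ~ Bool
  unify h -> h ~ i
_ _ : h -> h
let t : Int
\a._ : j -> Int
  unify h -> h ~ j -> Int
  unify h ~ j
  unify j ~ Int
  unify f -> Bool ~ (Int -> Int) -> k
  unify f ~ Int -> Int
  unify Bool ~ k
_ _ : Bool
  unify Bool ~ Bool
\d._ : n -> Bool
\c._ : m -> n -> Bool
  unify m -> n -> Bool ~ Int -> o
  unify m ~ Int
  unify n -> Bool ~ o
_ _ : n -> Bool
\b._ : l -> n -> Bool
  unify Bool ~ Bool
e : p
e : p
  unify p ~ p
\e._ : p -> p
  unify l -> n -> Bool ~ (p -> p) -> q
  unify l ~ p -> p
  unify n -> Bool ~ q
_ _ : n -> Bool
f : r
  unify r ~ Bool
f : Bool
  unify Bool ~ Bool
\f._ : Bool -> Bool
  unify n -> Bool ~ Bool -> Bool
  unify n ~ Bool
  unify Bool ~ Bool
  unify a -> d -> e -> d ~ (Bool -> Bool) -> s
  unify a ~ Bool -> Bool
  unify d -> e -> d ~ s
_ _ : d -> e -> d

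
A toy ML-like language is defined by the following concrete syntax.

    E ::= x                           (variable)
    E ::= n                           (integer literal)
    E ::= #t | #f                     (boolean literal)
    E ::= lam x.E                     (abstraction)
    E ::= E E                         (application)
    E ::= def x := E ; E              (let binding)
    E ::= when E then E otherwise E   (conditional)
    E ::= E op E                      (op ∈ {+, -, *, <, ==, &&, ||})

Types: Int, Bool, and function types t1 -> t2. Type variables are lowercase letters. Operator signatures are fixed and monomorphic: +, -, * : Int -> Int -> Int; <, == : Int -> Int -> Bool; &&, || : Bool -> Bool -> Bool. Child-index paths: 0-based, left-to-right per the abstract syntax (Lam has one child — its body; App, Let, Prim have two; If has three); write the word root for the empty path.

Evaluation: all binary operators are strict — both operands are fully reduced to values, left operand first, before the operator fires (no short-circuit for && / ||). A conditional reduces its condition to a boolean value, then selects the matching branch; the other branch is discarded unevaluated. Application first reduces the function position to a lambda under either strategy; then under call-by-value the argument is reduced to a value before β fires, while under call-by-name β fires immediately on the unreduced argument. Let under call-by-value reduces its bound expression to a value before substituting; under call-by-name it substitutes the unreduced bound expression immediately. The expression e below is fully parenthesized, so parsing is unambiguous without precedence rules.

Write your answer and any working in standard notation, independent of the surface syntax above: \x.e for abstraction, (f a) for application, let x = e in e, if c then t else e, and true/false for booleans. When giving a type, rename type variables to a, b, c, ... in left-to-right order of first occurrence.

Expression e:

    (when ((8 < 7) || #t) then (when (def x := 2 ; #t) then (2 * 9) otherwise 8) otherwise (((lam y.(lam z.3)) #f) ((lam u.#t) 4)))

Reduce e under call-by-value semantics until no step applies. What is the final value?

Answer: 18

Derivation:
step 0: (if ((8 < 7) || true) then (if (let x = 2 in true) then (2 * 9) else 8) else (((\y.(\z.3)) false) ((\u.true) 4)))
step 1: [delta@0.0] (if (false || true) then (if (let x = 2 in true) then (2 * 9) else 8) else (((\y.(\z.3)) false) ((\u.true) 4)))
step 2: [delta@0] (if true then (if (let x = 2 in true) then (2 * 9) else 8) else (((\y.(\z.3)) false) ((\u.true) 4)))
step 3: [if@root] (if (let x = 2 in true) then (2 * 9) else 8)
step 4: [let@0] (if true then (2 * 9) else 8)
step 5: [if@root] (2 * 9)
step 6: [delta@root] 18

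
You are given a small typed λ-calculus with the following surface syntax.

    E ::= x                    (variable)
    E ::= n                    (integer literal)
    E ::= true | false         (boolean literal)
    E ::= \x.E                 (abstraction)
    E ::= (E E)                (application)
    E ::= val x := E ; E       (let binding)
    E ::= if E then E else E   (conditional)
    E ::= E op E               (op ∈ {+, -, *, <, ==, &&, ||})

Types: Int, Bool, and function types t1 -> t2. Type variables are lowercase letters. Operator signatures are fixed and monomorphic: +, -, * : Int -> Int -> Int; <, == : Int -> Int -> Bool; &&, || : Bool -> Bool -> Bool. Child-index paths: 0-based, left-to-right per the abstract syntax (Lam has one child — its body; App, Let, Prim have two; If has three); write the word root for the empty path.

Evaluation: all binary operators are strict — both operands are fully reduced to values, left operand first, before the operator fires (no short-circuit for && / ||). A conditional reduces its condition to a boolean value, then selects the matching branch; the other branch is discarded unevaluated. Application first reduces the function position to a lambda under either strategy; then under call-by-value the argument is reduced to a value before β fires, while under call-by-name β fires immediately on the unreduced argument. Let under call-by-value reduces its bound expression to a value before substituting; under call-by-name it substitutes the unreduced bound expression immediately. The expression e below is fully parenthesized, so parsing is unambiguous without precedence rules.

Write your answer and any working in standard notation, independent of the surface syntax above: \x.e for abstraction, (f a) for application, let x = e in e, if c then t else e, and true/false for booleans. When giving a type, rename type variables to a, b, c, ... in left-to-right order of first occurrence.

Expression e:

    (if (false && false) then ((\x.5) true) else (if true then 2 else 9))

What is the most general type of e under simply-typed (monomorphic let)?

Trace:
  unify Bool ~ Bool
  unify Bool ~ Bool
  unify Bool ~ Bool
\x._ : a -> Int
  unify a -> Int ~ Bool -> b
  unify a ~ Bool
  unify Int ~ b
_ _ : Int
  unify Bool ~ Bool
  unify Int ~ Int
  unify Int ~ Int

Answer: Int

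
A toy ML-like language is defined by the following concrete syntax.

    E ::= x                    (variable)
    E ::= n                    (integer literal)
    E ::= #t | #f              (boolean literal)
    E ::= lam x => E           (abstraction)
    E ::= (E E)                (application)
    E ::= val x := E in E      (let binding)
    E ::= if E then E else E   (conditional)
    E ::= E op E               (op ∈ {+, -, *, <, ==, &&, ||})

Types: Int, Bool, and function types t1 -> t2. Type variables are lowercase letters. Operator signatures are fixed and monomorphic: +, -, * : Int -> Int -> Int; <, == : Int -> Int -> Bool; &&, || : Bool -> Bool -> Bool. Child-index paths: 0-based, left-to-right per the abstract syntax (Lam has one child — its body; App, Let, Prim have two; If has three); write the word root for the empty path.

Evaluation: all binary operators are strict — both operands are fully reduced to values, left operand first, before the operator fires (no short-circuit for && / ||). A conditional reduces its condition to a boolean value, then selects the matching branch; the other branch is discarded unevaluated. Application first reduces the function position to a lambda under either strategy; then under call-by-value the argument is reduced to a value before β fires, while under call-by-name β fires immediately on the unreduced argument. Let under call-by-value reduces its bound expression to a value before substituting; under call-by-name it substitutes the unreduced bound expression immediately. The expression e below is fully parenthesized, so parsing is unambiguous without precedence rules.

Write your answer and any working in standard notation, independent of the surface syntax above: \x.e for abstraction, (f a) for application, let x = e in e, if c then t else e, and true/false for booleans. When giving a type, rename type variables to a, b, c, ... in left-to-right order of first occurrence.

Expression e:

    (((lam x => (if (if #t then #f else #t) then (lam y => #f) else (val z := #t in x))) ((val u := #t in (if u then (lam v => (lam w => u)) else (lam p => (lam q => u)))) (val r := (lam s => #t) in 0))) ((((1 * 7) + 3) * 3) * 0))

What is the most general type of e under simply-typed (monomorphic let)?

Working:
  unify Bool ~ Bool
  unify Bool ~ Bool
  unify Bool ~ Bool
\y._ : b -> Bool
let z : Bool
x : a
  unify b -> Bool ~ a
\x._ : (b -> Bool) -> b -> Bool
let u : Bool
u : Bool
  unify Bool ~ Bool
u : Bool
\w._ : d -> Bool
\v._ : c -> d -> Bool
u : Bool
\q._ : f -> Bool
\p._ : e -> f -> Bool
  unify c -> d -> Bool ~ e -> f -> Bool
  unify c ~ e
  unify d -> Bool ~ f -> Bool
  unify d ~ f
  unify Bool ~ Bool
\s._ : g -> Bool
let r : g -> Bool
  unify e -> f -> Bool ~ Int -> h
  unify e ~ Int
  unify f -> Bool ~ h
_ _ : f -> Bool
  unify (b -> Bool) -> b -> Bool ~ (f -> Bool) -> i
  unify b -> Bool ~ f -> Bool
  unify b ~ f
  unify Bool ~ Bool
  unify f -> Bool ~ i
_ _ : f -> Bool
  unify Int ~ Int
  unify Int ~ Int
  unify Int ~ Int
  unify Int ~ Int
  unify Int ~ Int
  unify Int ~ Int
  unify Int ~ Int
  unify Int ~ Int
  unify f -> Bool ~ Int -> j
  unify f ~ Int
  unify Bool ~ j
_ _ : Bool

Answer: Bool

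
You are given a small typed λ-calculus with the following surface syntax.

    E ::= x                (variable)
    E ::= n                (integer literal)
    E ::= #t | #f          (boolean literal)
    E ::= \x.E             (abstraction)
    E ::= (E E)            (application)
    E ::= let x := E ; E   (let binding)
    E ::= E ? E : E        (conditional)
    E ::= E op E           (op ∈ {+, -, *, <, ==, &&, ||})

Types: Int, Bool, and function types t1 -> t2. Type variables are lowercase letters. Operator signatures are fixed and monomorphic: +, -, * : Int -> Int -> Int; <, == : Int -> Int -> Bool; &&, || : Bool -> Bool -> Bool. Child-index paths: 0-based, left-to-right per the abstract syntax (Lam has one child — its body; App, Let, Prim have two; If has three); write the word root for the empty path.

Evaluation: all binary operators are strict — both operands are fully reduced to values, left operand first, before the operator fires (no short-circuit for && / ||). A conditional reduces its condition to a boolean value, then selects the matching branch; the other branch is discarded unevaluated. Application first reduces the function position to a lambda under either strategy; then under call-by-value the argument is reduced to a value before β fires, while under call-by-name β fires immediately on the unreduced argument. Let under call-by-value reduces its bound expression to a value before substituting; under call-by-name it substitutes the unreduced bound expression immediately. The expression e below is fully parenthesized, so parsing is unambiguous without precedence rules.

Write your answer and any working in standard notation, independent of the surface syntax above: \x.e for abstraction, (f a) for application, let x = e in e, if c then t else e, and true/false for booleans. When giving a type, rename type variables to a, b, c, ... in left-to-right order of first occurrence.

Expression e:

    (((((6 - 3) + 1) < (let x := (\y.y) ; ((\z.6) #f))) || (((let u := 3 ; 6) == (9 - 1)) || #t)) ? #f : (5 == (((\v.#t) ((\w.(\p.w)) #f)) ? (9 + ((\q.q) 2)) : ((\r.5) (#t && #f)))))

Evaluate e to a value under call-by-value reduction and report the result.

Working:
step 0: (if ((((6 - 3) + 1) < (let x = (\y.y) in ((\z.6) false))) || (((let u = 3 in 6) == (9 - 1)) || true)) then false else (5 == (if ((\v.true) ((\w.(\p.w)) false)) then (9 + ((\q.q) 2)) else ((\r.5) (true && false)))))
step 1: [delta@0.0.0.0] (if (((3 + 1) < (let x = (\y.y) in ((\z.6) false))) || (((let u = 3 in 6) == (9 - 1)) || true)) then false else (5 == (if ((\v.true) ((\w.(\p.w)) false)) then (9 + ((\q.q) 2)) else ((\r.5) (true && false)))))
step 2: [delta@0.0.0] (if ((4 < (let x = (\y.y) in ((\z.6) false))) || (((let u = 3 in 6) == (9 - 1)) || true)) then false else (5 == (if ((\v.true) ((\w.(\p.w)) false)) then (9 + ((\q.q) 2)) else ((\r.5) (true && false)))))
step 3: [let@0.0.1] (if ((4 < ((\z.6) false)) || (((let u = 3 in 6) == (9 - 1)) || true)) then false else (5 == (if ((\v.true) ((\w.(\p.w)) false)) then (9 + ((\q.q) 2)) else ((\r.5) (true && false)))))
step 4: [beta@0.0.1] (if ((4 < 6) || (((let u = 3 in 6) == (9 - 1)) || true)) then false else (5 == (if ((\v.true) ((\w.(\p.w)) false)) then (9 + ((\q.q) 2)) else ((\r.5) (true && false)))))
step 5: [delta@0.0] (if (true || (((let u = 3 in 6) == (9 - 1)) || true)) then false else (5 == (if ((\v.true) ((\w.(\p.w)) false)) then (9 + ((\q.q) 2)) else ((\r.5) (true && false)))))
step 6: [let@0.1.0.0] (if (true || ((6 == (9 - 1)) || true)) then false else (5 == (if ((\v.true) ((\w.(\p.w)) false)) then (9 + ((\q.q) 2)) else ((\r.5) (true && false)))))
step 7: [delta@0.1.0.1] (if (true || ((6 == 8) || true)) then false else (5 == (if ((\v.true) ((\w.(\p.w)) false)) then (9 + ((\q.q) 2)) else ((\r.5) (true && false)))))
step 8: [delta@0.1.0] (if (true || (false || true)) then false else (5 == (if ((\v.true) ((\w.(\p.w)) false)) then (9 + ((\q.q) 2)) else ((\r.5) (true && false)))))
step 9: [delta@0.1] (if (true || true) then false else (5 == (if ((\v.true) ((\w.(\p.w)) false)) then (9 + ((\q.q) 2)) else ((\r.5) (true && false)))))
step 10: [delta@0] (if true then false else (5 == (if ((\v.true) ((\w.(\p.w)) false)) then (9 + ((\q.q) 2)) else ((\r.5) (true && false)))))
step 11: [if@root] false

Answer: false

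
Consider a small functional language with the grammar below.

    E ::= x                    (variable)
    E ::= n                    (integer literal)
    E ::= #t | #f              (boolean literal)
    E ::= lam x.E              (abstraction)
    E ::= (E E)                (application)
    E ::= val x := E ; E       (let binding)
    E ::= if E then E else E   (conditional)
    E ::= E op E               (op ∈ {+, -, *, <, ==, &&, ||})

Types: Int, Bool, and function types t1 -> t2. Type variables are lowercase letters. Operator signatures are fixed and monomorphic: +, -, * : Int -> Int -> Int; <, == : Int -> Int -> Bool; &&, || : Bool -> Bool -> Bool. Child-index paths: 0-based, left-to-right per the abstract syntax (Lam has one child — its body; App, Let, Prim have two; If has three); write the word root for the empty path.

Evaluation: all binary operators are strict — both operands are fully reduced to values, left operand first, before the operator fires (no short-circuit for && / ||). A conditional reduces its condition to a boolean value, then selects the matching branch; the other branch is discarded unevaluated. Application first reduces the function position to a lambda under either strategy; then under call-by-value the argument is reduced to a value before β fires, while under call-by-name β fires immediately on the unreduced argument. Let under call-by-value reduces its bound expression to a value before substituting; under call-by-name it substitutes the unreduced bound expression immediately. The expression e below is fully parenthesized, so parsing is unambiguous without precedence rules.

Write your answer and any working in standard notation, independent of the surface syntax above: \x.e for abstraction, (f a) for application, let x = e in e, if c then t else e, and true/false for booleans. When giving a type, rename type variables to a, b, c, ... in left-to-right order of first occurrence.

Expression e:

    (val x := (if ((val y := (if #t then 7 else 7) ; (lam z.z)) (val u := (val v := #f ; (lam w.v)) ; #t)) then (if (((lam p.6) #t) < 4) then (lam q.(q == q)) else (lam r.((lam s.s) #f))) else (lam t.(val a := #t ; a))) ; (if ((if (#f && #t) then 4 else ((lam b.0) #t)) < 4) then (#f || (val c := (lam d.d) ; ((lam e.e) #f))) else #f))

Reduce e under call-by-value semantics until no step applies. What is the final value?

Derivation:
step 0: (let x = (if ((let y = (if true then 7 else 7) in (\z.z)) (let u = (let v = false in (\w.v)) in true)) then (if (((\p.6) true) < 4) then (\q.(q == q)) else (\r.((\s.s) false))) else (\t.(let a = true in a))) in (if ((if (false && true) then 4 else ((\b.0) true)) < 4) then (false || (let c = (\d.d) in ((\e.e) false))) else false))
step 1: [if@0.0.0.0] (let x = (if ((let y = 7 in (\z.z)) (let u = (let v = false in (\w.v)) in true)) then (if (((\p.6) true) < 4) then (\q.(q == q)) else (\r.((\s.s) false))) else (\t.(let a = true in a))) in (if ((if (false && true) then 4 else ((\b.0) true)) < 4) then (false || (let c = (\d.d) in ((\e.e) false))) else false))
step 2: [let@0.0.0] (let x = (if ((\z.z) (let u = (let v = false in (\w.v)) in true)) then (if (((\p.6) true) < 4) then (\q.(q == q)) else (\r.((\s.s) false))) else (\t.(let a = true in a))) in (if ((if (false && true) then 4 else ((\b.0) true)) < 4) then (false || (let c = (\d.d) in ((\e.e) false))) else false))
step 3: [let@0.0.1.0] (let x = (if ((\z.z) (let u = (\w.false) in true)) then (if (((\p.6) true) < 4) then (\q.(q == q)) else (\r.((\s.s) false))) else (\t.(let a = true in a))) in (if ((if (false && true) then 4 else ((\b.0) true)) < 4) then (false || (let c = (\d.d) in ((\e.e) false))) else false))
step 4: [let@0.0.1] (let x = (if ((\z.z) true) then (if (((\p.6) true) < 4) then (\q.(q == q)) else (\r.((\s.s) false))) else (\t.(let a = true in a))) in (if ((if (false && true) then 4 else ((\b.0) true)) < 4) then (false || (let c = (\d.d) in ((\e.e) false))) else false))
step 5: [beta@0.0] (let x = (if true then (if (((\p.6) true) < 4) then (\q.(q == q)) else (\r.((\s.s) false))) else (\t.(let a = true in a))) in (if ((if (false && true) then 4 else ((\b.0) true)) < 4) then (false || (let c = (\d.d) in ((\e.e) false))) else false))
step 6: [if@0] (let x = (if (((\p.6) true) < 4) then (\q.(q == q)) else (\r.((\s.s) false))) in (if ((if (false && true) then 4 else ((\b.0) true)) < 4) then (false || (let c = (\d.d) in ((\e.e) false))) else false))
step 7: [beta@0.0.0] (let x = (if (6 < 4) then (\q.(q == q)) else (\r.((\s.s) false))) in (if ((if (false && true) then 4 else ((\b.0) true)) < 4) then (false || (let c = (\d.d) in ((\e.e) false))) else false))
step 8: [delta@0.0] (let x = (if false then (\q.(q == q)) else (\r.((\s.s) false))) in (if ((if (false && true) then 4 else ((\b.0) true)) < 4) then (false || (let c = (\d.d) in ((\e.e) false))) else false))
step 9: [if@0] (let x = (\r.((\s.s) false)) in (if ((if (false && true) then 4 else ((\b.0) true)) < 4) then (false || (let c = (\d.d) in ((\e.e) false))) else false))
step 10: [let@root] (if ((if (false && true) then 4 else ((\b.0) true)) < 4) then (false || (let c = (\d.d) in ((\e.e) false))) else false)
step 11: [delta@0.0.0] (if ((if false then 4 else ((\b.0) true)) < 4) then (false || (let c = (\d.d) in ((\e.e) false))) else false)
step 12: [if@0.0] (if (((\b.0) true) < 4) then (false || (let c = (\d.d) in ((\e.e) false))) else false)
step 13: [beta@0.0] (if (0 < 4) then (false || (let c = (\d.d) in ((\e.e) false))) else false)
step 14: [delta@0] (if true then (false || (let c = (\d.d) in ((\e.e) false))) else false)
step 15: [if@root] (false || (let c = (\d.d) in ((\e.e) false)))
step 16: [let@1] (false || ((\e.e) false))
step 17: [beta@1] (false || false)
step 18: [delta@root] false

Answer: false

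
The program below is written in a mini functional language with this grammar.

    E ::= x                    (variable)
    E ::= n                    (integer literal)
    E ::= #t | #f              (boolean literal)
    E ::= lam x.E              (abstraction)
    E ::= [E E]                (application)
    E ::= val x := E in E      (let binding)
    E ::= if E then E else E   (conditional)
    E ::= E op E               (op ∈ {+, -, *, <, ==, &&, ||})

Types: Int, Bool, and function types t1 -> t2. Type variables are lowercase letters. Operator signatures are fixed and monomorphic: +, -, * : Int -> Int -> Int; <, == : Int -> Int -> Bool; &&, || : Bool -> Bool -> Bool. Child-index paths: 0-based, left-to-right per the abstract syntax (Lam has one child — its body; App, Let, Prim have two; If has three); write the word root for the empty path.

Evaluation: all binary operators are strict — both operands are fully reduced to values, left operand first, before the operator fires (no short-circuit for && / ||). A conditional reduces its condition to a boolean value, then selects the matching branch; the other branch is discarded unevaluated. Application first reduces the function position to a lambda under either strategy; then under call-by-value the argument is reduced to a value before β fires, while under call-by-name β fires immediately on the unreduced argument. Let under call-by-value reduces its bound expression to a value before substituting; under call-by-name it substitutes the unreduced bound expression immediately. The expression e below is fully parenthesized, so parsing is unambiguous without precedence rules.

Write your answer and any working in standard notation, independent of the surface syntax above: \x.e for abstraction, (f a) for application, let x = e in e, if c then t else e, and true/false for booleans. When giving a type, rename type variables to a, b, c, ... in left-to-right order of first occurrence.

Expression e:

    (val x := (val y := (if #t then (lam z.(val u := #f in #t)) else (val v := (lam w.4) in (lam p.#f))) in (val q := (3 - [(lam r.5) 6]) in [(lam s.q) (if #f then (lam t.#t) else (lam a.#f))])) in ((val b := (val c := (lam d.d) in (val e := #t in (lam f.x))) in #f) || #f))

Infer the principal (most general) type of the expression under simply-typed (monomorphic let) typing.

Trace:
  unify Bool ~ Bool
let u : Bool
\z._ : a -> Bool
\w._ : b -> Int
let v : b -> Int
\p._ : c -> Bool
  unify a -> Bool ~ c -> Bool
  unify a ~ c
  unify Bool ~ Bool
let y : c -> Bool
  unify Int ~ Int
\r._ : d -> Int
  unify d -> Int ~ Int -> e
  unify d ~ Int
  unify Int ~ e
_ _ : Int
  unify Int ~ Int
let q : Int
q : Int
\s._ : f -> Int
  unify Bool ~ Bool
\t._ : g -> Bool
\a._ : h -> Bool
  unify g -> Bool ~ h -> Bool
  unify g ~ h
  unify Bool ~ Bool
  unify f -> Int ~ (h -> Bool) -> i
  unify f ~ h -> Bool
  unify Int ~ i
_ _ : Int
let x : Int
d : j
\d._ : j -> j
let c : j -> j
let e : Bool
x : Int
\f._ : k -> Int
let b : k -> Int
  unify Bool ~ Bool
  unify Bool ~ Bool

Answer: Bool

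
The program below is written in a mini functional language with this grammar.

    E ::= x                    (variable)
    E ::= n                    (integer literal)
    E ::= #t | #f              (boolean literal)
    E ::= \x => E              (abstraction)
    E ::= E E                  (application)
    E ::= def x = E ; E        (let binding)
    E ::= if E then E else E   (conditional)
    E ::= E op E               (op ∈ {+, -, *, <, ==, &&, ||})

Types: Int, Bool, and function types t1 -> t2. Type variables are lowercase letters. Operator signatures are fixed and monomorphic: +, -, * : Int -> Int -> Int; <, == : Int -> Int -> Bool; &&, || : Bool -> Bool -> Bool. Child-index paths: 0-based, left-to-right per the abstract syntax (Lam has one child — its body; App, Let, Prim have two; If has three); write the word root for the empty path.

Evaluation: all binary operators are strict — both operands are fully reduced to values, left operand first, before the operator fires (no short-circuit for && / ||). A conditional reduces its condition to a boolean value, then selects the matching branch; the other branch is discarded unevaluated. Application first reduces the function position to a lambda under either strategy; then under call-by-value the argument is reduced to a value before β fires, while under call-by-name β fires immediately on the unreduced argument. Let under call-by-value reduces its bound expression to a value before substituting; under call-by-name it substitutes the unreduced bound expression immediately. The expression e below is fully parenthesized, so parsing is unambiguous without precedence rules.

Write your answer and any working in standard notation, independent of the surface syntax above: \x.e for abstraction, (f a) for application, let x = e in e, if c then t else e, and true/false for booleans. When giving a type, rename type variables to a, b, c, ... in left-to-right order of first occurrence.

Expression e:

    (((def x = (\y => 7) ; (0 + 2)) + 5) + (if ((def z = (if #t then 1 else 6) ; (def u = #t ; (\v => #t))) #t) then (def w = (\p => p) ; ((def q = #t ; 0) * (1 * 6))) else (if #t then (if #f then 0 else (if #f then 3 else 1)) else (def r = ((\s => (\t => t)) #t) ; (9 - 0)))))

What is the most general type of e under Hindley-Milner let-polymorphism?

Answer: Int

Derivation:
\y._ : a -> Int
let x : forall. a -> Int
  unify Int ~ Int
  unify Int ~ Int
  unify Int ~ Int
  unify Int ~ Int
  unify Int ~ Int
  unify Bool ~ Bool
  unify Int ~ Int
let z : Int
let u : Bool
\v._ : b -> Bool
  unify b -> Bool ~ Bool -> c
  unify b ~ Bool
  unify Bool ~ c
_ _ : Bool
  unify Bool ~ Bool
p : d
\p._ : d -> d
let w : forall. d -> d
let q : Bool
  unify Int ~ Int
  unify Int ~ Int
  unify Int ~ Int
  unify Int ~ Int
  unify Bool ~ Bool
  unify Bool ~ Bool
  unify Bool ~ Bool
  unify Int ~ Int
  unify Int ~ Int
t : f
\t._ : f -> f
\s._ : e -> f -> f
  unify e -> f -> f ~ Bool -> g
  unify e ~ Bool
  unify f -> f ~ g
_ _ : f -> f
let r : forall. f -> f
  unify Int ~ Int
  unify Int ~ Int
  unify Int ~ Int
  unify Int ~ Int
  unify Int ~ Int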